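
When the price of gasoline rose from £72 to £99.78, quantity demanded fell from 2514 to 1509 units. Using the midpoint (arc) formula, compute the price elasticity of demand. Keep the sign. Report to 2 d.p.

ΔQ = 1509 − 2514 = -1005; ΔP = 99.78 − 72 = 27.78.
Midpoints: P̄ = 85.89, Q̄ = 2011.5.
ε = (ΔQ/ΔP)(P̄/Q̄) = (-1005/27.78)(85.89/2011.5).

-1.54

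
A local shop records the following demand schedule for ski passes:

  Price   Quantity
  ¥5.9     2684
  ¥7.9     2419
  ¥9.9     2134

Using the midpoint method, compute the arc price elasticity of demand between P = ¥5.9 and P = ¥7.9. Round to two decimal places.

-0.36

At P = 5.9, Q = 2684; at P = 7.9, Q = 2419.
ΔQ = -265, ΔP = 2.0. Midpoints: P̄ = 6.90, Q̄ = 2551.5.
ε = (ΔQ/ΔP)(P̄/Q̄) = (-265/2.0)(6.90/2551.5).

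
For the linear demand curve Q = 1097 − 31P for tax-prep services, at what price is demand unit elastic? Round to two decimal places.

For linear demand Q = a − bP, ε = −bP/(a − bP). |ε| = 1 when bP = a − bP, i.e. P = a/(2b).
P = 1097/(2·31) = 1097/62 = 17.6935.

17.69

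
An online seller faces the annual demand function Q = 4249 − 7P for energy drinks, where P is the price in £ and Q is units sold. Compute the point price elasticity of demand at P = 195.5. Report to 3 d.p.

At P = 195.5, Q = 2880.500.
dQ/dP = −7.
ε = (dQ/dP)(P/Q) = (-7)(195.5/2880.500).
|ε| < 1, so demand is inelastic at this price.

-0.475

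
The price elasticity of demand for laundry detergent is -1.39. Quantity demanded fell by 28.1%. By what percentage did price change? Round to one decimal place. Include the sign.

20.2%

%ΔP ≈ %ΔQ / ε = (-28.1%)/(-1.39) = 20.22%.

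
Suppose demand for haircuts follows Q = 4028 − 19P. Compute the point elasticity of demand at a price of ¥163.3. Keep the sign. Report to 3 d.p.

-3.353

At P = 163.3, Q = 925.300.
dQ/dP = −19.
ε = (dQ/dP)(P/Q) = (-19)(163.3/925.300).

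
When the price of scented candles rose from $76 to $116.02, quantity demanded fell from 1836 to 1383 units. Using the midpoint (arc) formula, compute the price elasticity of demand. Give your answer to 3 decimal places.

ΔQ = 1383 − 1836 = -453; ΔP = 116.02 − 76 = 40.02.
Midpoints: P̄ = 96.01, Q̄ = 1609.5.
ε = (ΔQ/ΔP)(P̄/Q̄) = (-453/40.02)(96.01/1609.5).

-0.675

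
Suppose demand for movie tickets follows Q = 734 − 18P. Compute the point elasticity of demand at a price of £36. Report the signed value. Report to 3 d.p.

-7.535

At P = 36, Q = 86.
dQ/dP = −18.
ε = (dQ/dP)(P/Q) = (-18)(36/86).
|ε| > 1, so demand is elastic at this price.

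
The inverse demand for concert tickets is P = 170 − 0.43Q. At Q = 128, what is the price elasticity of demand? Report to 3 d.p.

At Q = 128, P = 170 − 0.43(128) = 114.96.
dP/dQ = −0.43, so dQ/dP = 1/(−0.43) = -2.326.
ε = (dQ/dP)(P/Q) = (-2.326)(114.96/128).

-2.089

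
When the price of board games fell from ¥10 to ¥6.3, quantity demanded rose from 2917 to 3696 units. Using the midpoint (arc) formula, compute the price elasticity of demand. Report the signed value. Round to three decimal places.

ΔQ = 3696 − 2917 = 779; ΔP = 6.3 − 10 = -3.7.
Midpoints: P̄ = 8.15, Q̄ = 3306.5.
ε = (ΔQ/ΔP)(P̄/Q̄) = (779/-3.7)(8.15/3306.5).

-0.519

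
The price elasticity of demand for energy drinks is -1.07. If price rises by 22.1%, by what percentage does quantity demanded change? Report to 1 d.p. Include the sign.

%ΔQ ≈ ε × %ΔP = (-1.07)(22.1%) = -23.65%.

-23.6%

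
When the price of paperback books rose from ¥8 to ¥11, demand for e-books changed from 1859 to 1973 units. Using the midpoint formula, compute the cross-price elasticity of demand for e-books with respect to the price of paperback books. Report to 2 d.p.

ΔQ_x = 1973 − 1859 = 114; ΔP_y = 11 − 8 = 3.
Midpoints: P̄_y = 9.50, Q̄_x = 1916.0.
ε_xy = (ΔQ_x/ΔP_y)(P̄_y/Q̄_x) = (114/3)(9.50/1916.0).
ε_xy > 0, so the goods are substitutes.

0.19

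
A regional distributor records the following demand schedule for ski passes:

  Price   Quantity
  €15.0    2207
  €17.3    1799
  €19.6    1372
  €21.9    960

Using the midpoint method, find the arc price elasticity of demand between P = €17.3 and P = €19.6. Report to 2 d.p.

At P = 17.3, Q = 1799; at P = 19.6, Q = 1372.
ΔQ = -427, ΔP = 2.3. Midpoints: P̄ = 18.45, Q̄ = 1585.5.
ε = (ΔQ/ΔP)(P̄/Q̄) = (-427/2.3)(18.45/1585.5).

-2.16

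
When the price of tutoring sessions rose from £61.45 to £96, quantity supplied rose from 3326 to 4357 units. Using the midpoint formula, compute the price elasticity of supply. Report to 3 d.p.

ΔQ = 4357 − 3326 = 1031; ΔP = 96 − 61.45 = 34.55.
Midpoints: P̄ = 78.72, Q̄ = 3841.5.
ε_s = (ΔQ/ΔP)(P̄/Q̄) = (1031/34.55)(78.72/3841.5).

0.612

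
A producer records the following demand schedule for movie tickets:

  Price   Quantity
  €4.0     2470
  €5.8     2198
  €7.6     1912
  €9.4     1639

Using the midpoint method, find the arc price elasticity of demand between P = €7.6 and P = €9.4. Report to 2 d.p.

At P = 7.6, Q = 1912; at P = 9.4, Q = 1639.
ΔQ = -273, ΔP = 1.8. Midpoints: P̄ = 8.50, Q̄ = 1775.5.
ε = (ΔQ/ΔP)(P̄/Q̄) = (-273/1.8)(8.50/1775.5).

-0.73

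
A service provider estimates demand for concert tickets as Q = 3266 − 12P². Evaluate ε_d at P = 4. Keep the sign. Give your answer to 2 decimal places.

-0.12

At P = 4, Q = 3074.
dQ/dP = −24P = -96.
ε = (dQ/dP)(P/Q) = (-96)(4/3074).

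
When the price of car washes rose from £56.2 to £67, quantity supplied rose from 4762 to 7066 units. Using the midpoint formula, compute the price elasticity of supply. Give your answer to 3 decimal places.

ΔQ = 7066 − 4762 = 2304; ΔP = 67 − 56.2 = 10.8.
Midpoints: P̄ = 61.60, Q̄ = 5914.0.
ε_s = (ΔQ/ΔP)(P̄/Q̄) = (2304/10.8)(61.60/5914.0).

2.222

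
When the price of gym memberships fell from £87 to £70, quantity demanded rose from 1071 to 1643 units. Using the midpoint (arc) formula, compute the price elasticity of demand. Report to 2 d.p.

ΔQ = 1643 − 1071 = 572; ΔP = 70 − 87 = -17.
Midpoints: P̄ = 78.50, Q̄ = 1357.0.
ε = (ΔQ/ΔP)(P̄/Q̄) = (572/-17)(78.50/1357.0).

-1.95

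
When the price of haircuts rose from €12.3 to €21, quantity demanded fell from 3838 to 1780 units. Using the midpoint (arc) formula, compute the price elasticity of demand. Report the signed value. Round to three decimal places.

-1.402

ΔQ = 1780 − 3838 = -2058; ΔP = 21 − 12.3 = 8.7.
Midpoints: P̄ = 16.65, Q̄ = 2809.0.
ε = (ΔQ/ΔP)(P̄/Q̄) = (-2058/8.7)(16.65/2809.0).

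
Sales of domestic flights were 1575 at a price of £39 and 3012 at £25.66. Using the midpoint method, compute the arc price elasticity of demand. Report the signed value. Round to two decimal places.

ΔQ = 3012 − 1575 = 1437; ΔP = 25.66 − 39 = -13.34.
Midpoints: P̄ = 32.33, Q̄ = 2293.5.
ε = (ΔQ/ΔP)(P̄/Q̄) = (1437/-13.34)(32.33/2293.5).

-1.52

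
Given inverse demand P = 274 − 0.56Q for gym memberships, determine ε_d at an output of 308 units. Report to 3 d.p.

-0.589

At Q = 308, P = 274 − 0.56(308) = 101.52.
dP/dQ = −0.56, so dQ/dP = 1/(−0.56) = -1.786.
ε = (dQ/dP)(P/Q) = (-1.786)(101.52/308).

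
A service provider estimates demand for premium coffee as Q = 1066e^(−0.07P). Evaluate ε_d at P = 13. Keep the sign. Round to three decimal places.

At P = 13, Q = 429.091.
dQ/dP = −0.07·1066e^(−0.07P) = −0.07Q = -30.036.
ε = (dQ/dP)(P/Q) = (-30.036)(13/429.091).

-0.910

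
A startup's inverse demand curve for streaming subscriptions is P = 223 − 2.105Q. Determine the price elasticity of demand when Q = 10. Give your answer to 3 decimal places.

At Q = 10, P = 223 − 2.105(10) = 201.95.
dP/dQ = −2.105, so dQ/dP = 1/(−2.105) = -0.475.
ε = (dQ/dP)(P/Q) = (-0.475)(201.95/10).

-9.594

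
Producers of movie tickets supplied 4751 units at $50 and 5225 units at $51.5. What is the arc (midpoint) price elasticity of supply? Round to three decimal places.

ΔQ = 5225 − 4751 = 474; ΔP = 51.5 − 50 = 1.5.
Midpoints: P̄ = 50.75, Q̄ = 4988.0.
ε_s = (ΔQ/ΔP)(P̄/Q̄) = (474/1.5)(50.75/4988.0).

3.215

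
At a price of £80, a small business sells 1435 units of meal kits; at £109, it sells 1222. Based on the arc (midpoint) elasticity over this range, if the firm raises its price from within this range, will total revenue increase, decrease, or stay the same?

increase

Arc ε = (-213/29)(94.50/1328.5) ≈ -0.522.
|ε| = 0.52 < 1, so demand is inelastic. A price rise therefore raises total revenue.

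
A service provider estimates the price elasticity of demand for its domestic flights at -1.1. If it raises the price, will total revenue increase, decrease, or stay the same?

|ε| = 1.10 > 1, so demand is elastic. A price rise therefore reduces total revenue.

decrease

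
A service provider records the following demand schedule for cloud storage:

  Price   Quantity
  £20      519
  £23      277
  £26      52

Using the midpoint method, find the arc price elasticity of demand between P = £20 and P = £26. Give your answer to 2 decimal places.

At P = 20, Q = 519; at P = 26, Q = 52.
ΔQ = -467, ΔP = 6. Midpoints: P̄ = 23.00, Q̄ = 285.5.
ε = (ΔQ/ΔP)(P̄/Q̄) = (-467/6)(23.00/285.5).

-6.27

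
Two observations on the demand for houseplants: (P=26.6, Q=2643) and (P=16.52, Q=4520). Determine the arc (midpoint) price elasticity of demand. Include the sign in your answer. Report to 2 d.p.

ΔQ = 4520 − 2643 = 1877; ΔP = 16.52 − 26.6 = -10.08.
Midpoints: P̄ = 21.56, Q̄ = 3581.5.
ε = (ΔQ/ΔP)(P̄/Q̄) = (1877/-10.08)(21.56/3581.5).

-1.12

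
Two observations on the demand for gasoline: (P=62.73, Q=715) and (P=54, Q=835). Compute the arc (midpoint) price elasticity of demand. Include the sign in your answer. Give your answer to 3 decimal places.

ΔQ = 835 − 715 = 120; ΔP = 54 − 62.73 = -8.73.
Midpoints: P̄ = 58.36, Q̄ = 775.0.
ε = (ΔQ/ΔP)(P̄/Q̄) = (120/-8.73)(58.36/775.0).

-1.035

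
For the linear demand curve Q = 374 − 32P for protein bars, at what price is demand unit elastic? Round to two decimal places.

For linear demand Q = a − bP, ε = −bP/(a − bP). |ε| = 1 when bP = a − bP, i.e. P = a/(2b).
P = 374/(2·32) = 374/64 = 5.8438.

5.84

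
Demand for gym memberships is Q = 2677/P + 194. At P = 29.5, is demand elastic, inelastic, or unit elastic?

Q = 284.746, dQ/dP = -3.076.
ε = (dQ/dP)(P/Q) ≈ -0.319.
|ε| = 0.32 < 1.

inelastic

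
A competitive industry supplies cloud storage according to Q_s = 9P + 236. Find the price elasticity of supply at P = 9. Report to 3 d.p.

0.256

At P = 9, Q_s = 317.
dQ_s/dP = 9.
ε_s = (dQ_s/dP)(P/Q_s) = (9)(9/317).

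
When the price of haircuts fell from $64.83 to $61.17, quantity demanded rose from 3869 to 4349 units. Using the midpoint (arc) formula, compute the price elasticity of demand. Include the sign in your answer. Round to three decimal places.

-2.011

ΔQ = 4349 − 3869 = 480; ΔP = 61.17 − 64.83 = -3.66.
Midpoints: P̄ = 63.00, Q̄ = 4109.0.
ε = (ΔQ/ΔP)(P̄/Q̄) = (480/-3.66)(63.00/4109.0).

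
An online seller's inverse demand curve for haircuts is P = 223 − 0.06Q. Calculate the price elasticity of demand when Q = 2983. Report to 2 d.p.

-0.25

At Q = 2983, P = 223 − 0.06(2983) = 44.02.
dP/dQ = −0.06, so dQ/dP = 1/(−0.06) = -16.667.
ε = (dQ/dP)(P/Q) = (-16.667)(44.02/2983).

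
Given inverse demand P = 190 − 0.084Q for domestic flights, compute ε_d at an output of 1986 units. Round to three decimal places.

At Q = 1986, P = 190 − 0.084(1986) = 23.18.
dP/dQ = −0.084, so dQ/dP = 1/(−0.084) = -11.905.
ε = (dQ/dP)(P/Q) = (-11.905)(23.18/1986).

-0.139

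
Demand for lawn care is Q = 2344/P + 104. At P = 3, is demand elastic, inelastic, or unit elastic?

Q = 885.333, dQ/dP = -260.444.
ε = (dQ/dP)(P/Q) ≈ -0.883.
|ε| = 0.88 < 1.

inelastic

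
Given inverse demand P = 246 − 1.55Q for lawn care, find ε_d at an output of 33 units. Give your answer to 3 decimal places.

-3.809

At Q = 33, P = 246 − 1.55(33) = 194.85.
dP/dQ = −1.55, so dQ/dP = 1/(−1.55) = -0.645.
ε = (dQ/dP)(P/Q) = (-0.645)(194.85/33).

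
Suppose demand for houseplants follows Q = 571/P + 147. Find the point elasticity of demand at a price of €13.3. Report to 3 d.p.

-0.226

At P = 13.3, Q = 189.932.
dQ/dP = −571/P² = -3.228.
ε = (dQ/dP)(P/Q) = (-3.228)(13.3/189.932).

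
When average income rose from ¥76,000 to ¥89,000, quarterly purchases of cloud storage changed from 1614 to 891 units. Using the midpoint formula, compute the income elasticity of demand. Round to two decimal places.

-3.66

ΔQ = -723, ΔI = 13000. Midpoints: Ī = 82,500, Q̄ = 1252.5.
ε_I = (ΔQ/ΔI)(Ī/Q̄) = (-723/13000)(82500/1252.5).
ε_I < 0, so the good is inferior.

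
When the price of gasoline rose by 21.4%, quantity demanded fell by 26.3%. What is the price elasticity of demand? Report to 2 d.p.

ε = %ΔQ / %ΔP = (-26.3)/(21.4) = -1.229.

-1.23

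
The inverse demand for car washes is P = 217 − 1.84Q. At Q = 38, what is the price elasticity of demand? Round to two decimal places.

At Q = 38, P = 217 − 1.84(38) = 147.08.
dP/dQ = −1.84, so dQ/dP = 1/(−1.84) = -0.543.
ε = (dQ/dP)(P/Q) = (-0.543)(147.08/38).

-2.10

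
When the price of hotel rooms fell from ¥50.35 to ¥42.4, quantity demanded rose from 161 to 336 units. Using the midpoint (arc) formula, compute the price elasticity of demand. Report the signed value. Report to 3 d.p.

ΔQ = 336 − 161 = 175; ΔP = 42.4 − 50.35 = -7.95.
Midpoints: P̄ = 46.38, Q̄ = 248.5.
ε = (ΔQ/ΔP)(P̄/Q̄) = (175/-7.95)(46.38/248.5).

-4.108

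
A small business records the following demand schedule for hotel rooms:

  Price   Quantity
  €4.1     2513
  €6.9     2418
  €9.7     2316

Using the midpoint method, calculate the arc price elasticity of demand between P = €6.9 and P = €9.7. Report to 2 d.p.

-0.13

At P = 6.9, Q = 2418; at P = 9.7, Q = 2316.
ΔQ = -102, ΔP = 2.8. Midpoints: P̄ = 8.30, Q̄ = 2367.0.
ε = (ΔQ/ΔP)(P̄/Q̄) = (-102/2.8)(8.30/2367.0).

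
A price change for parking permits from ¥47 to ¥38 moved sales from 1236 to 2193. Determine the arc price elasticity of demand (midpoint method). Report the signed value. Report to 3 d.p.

-2.636

ΔQ = 2193 − 1236 = 957; ΔP = 38 − 47 = -9.
Midpoints: P̄ = 42.50, Q̄ = 1714.5.
ε = (ΔQ/ΔP)(P̄/Q̄) = (957/-9)(42.50/1714.5).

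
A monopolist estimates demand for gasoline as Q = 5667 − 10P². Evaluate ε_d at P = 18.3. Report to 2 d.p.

At P = 18.3, Q = 2318.100.
dQ/dP = −20P = -366.
ε = (dQ/dP)(P/Q) = (-366)(18.3/2318.100).

-2.89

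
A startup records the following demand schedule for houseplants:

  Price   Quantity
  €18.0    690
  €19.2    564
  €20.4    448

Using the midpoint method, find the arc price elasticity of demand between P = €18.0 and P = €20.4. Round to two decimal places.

At P = 18.0, Q = 690; at P = 20.4, Q = 448.
ΔQ = -242, ΔP = 2.4. Midpoints: P̄ = 19.20, Q̄ = 569.0.
ε = (ΔQ/ΔP)(P̄/Q̄) = (-242/2.4)(19.20/569.0).

-3.40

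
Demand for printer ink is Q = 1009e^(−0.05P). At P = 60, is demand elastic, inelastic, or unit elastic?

elastic

Q = 50.235, dQ/dP = -2.512.
ε = (dQ/dP)(P/Q) ≈ -3.000.
|ε| = 3.00 > 1.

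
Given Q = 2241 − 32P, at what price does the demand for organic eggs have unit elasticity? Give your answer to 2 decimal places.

For linear demand Q = a − bP, ε = −bP/(a − bP). |ε| = 1 when bP = a − bP, i.e. P = a/(2b).
P = 2241/(2·32) = 2241/64 = 35.0156.

35.02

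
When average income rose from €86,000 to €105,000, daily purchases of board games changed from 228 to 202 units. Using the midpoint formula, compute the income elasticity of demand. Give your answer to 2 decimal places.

-0.61

ΔQ = -26, ΔI = 19000. Midpoints: Ī = 95,500, Q̄ = 215.0.
ε_I = (ΔQ/ΔI)(Ī/Q̄) = (-26/19000)(95500/215.0).
ε_I < 0, so the good is inferior.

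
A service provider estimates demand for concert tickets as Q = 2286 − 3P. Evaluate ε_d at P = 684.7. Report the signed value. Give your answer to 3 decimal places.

At P = 684.7, Q = 231.900.
dQ/dP = −3.
ε = (dQ/dP)(P/Q) = (-3)(684.7/231.900).

-8.858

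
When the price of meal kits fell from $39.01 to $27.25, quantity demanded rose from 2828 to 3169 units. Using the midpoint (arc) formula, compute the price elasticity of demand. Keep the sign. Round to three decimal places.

-0.320

ΔQ = 3169 − 2828 = 341; ΔP = 27.25 − 39.01 = -11.76.
Midpoints: P̄ = 33.13, Q̄ = 2998.5.
ε = (ΔQ/ΔP)(P̄/Q̄) = (341/-11.76)(33.13/2998.5).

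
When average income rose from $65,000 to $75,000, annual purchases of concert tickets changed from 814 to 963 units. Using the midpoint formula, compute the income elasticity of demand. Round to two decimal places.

1.17

ΔQ = 149, ΔI = 10000. Midpoints: Ī = 70,000, Q̄ = 888.5.
ε_I = (ΔQ/ΔI)(Ī/Q̄) = (149/10000)(70000/888.5).
ε_I > 0, so the good is normal.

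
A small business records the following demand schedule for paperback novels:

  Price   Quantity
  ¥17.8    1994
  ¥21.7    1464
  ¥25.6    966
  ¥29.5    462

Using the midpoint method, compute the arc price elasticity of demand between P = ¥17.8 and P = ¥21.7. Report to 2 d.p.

At P = 17.8, Q = 1994; at P = 21.7, Q = 1464.
ΔQ = -530, ΔP = 3.9. Midpoints: P̄ = 19.75, Q̄ = 1729.0.
ε = (ΔQ/ΔP)(P̄/Q̄) = (-530/3.9)(19.75/1729.0).

-1.55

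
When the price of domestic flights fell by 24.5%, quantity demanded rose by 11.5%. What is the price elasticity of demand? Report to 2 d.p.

ε = %ΔQ / %ΔP = (11.5)/(-24.5) = -0.469.

-0.47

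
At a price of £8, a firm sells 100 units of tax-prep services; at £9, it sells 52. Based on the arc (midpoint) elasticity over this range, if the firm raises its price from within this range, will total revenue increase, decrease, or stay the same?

decrease

Arc ε = (-48/1)(8.50/76.0) ≈ -5.368.
|ε| = 5.37 > 1, so demand is elastic. A price rise therefore reduces total revenue.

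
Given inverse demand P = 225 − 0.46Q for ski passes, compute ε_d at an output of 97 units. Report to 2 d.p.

-4.04

At Q = 97, P = 225 − 0.46(97) = 180.38.
dP/dQ = −0.46, so dQ/dP = 1/(−0.46) = -2.174.
ε = (dQ/dP)(P/Q) = (-2.174)(180.38/97).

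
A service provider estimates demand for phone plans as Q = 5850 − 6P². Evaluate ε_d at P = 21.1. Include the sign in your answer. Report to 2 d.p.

-1.68

At P = 21.1, Q = 3178.740.
dQ/dP = −12P = -253.200.
ε = (dQ/dP)(P/Q) = (-253.200)(21.1/3178.740).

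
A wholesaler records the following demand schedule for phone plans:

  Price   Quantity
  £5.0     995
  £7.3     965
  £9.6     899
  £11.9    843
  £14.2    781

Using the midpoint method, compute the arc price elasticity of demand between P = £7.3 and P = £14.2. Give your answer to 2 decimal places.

-0.33

At P = 7.3, Q = 965; at P = 14.2, Q = 781.
ΔQ = -184, ΔP = 6.9. Midpoints: P̄ = 10.75, Q̄ = 873.0.
ε = (ΔQ/ΔP)(P̄/Q̄) = (-184/6.9)(10.75/873.0).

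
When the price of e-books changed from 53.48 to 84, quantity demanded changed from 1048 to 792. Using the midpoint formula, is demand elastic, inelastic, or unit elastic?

inelastic

Arc ε ≈ -0.627.
|ε| = 0.63 < 1.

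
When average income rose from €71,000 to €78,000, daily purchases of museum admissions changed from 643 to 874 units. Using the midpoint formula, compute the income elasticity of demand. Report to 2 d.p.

ΔQ = 231, ΔI = 7000. Midpoints: Ī = 74,500, Q̄ = 758.5.
ε_I = (ΔQ/ΔI)(Ī/Q̄) = (231/7000)(74500/758.5).
ε_I > 0, so the good is normal.

3.24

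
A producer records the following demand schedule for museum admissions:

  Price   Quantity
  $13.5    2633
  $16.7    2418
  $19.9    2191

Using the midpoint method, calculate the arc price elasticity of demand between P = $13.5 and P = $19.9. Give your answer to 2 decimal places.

At P = 13.5, Q = 2633; at P = 19.9, Q = 2191.
ΔQ = -442, ΔP = 6.4. Midpoints: P̄ = 16.70, Q̄ = 2412.0.
ε = (ΔQ/ΔP)(P̄/Q̄) = (-442/6.4)(16.70/2412.0).

-0.48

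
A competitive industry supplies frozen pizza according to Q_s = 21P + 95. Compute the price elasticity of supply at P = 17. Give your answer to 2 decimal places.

0.79

At P = 17, Q_s = 452.
dQ_s/dP = 21.
ε_s = (dQ_s/dP)(P/Q_s) = (21)(17/452).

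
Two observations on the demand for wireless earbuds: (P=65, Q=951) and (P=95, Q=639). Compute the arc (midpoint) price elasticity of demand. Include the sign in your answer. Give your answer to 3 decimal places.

ΔQ = 639 − 951 = -312; ΔP = 95 − 65 = 30.
Midpoints: P̄ = 80.00, Q̄ = 795.0.
ε = (ΔQ/ΔP)(P̄/Q̄) = (-312/30)(80.00/795.0).

-1.047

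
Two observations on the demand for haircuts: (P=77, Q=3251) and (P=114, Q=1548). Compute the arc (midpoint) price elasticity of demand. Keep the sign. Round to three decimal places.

-1.832

ΔQ = 1548 − 3251 = -1703; ΔP = 114 − 77 = 37.
Midpoints: P̄ = 95.50, Q̄ = 2399.5.
ε = (ΔQ/ΔP)(P̄/Q̄) = (-1703/37)(95.50/2399.5).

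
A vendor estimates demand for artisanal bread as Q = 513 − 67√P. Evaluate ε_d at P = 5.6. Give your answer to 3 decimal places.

At P = 5.6, Q = 354.449.
dQ/dP = −67/(2√P) = -14.156.
ε = (dQ/dP)(P/Q) = (-14.156)(5.6/354.449).
|ε| < 1, so demand is inelastic at this price.

-0.224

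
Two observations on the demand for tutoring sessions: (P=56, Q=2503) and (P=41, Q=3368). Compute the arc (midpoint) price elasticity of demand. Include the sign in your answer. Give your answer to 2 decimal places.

ΔQ = 3368 − 2503 = 865; ΔP = 41 − 56 = -15.
Midpoints: P̄ = 48.50, Q̄ = 2935.5.
ε = (ΔQ/ΔP)(P̄/Q̄) = (865/-15)(48.50/2935.5).

-0.95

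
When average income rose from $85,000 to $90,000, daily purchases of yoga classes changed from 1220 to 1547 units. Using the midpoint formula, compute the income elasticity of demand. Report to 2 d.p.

4.14

ΔQ = 327, ΔI = 5000. Midpoints: Ī = 87,500, Q̄ = 1383.5.
ε_I = (ΔQ/ΔI)(Ī/Q̄) = (327/5000)(87500/1383.5).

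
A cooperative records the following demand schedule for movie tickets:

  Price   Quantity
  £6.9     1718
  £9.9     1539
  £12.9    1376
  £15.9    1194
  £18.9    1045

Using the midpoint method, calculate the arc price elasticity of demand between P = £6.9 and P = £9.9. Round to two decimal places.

At P = 6.9, Q = 1718; at P = 9.9, Q = 1539.
ΔQ = -179, ΔP = 3.0. Midpoints: P̄ = 8.40, Q̄ = 1628.5.
ε = (ΔQ/ΔP)(P̄/Q̄) = (-179/3.0)(8.40/1628.5).

-0.31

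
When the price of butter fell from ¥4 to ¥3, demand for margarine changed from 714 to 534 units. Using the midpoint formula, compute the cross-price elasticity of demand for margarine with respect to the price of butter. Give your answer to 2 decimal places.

1.01

ΔQ_x = 534 − 714 = -180; ΔP_y = 3 − 4 = -1.
Midpoints: P̄_y = 3.50, Q̄_x = 624.0.
ε_xy = (ΔQ_x/ΔP_y)(P̄_y/Q̄_x) = (-180/-1)(3.50/624.0).
ε_xy > 0, so the goods are substitutes.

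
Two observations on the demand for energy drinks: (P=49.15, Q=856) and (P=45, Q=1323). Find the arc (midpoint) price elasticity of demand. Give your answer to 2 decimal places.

ΔQ = 1323 − 856 = 467; ΔP = 45 − 49.15 = -4.15.
Midpoints: P̄ = 47.08, Q̄ = 1089.5.
ε = (ΔQ/ΔP)(P̄/Q̄) = (467/-4.15)(47.08/1089.5).

-4.86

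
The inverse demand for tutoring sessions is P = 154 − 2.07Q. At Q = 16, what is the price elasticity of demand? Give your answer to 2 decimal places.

At Q = 16, P = 154 − 2.07(16) = 120.88.
dP/dQ = −2.07, so dQ/dP = 1/(−2.07) = -0.483.
ε = (dQ/dP)(P/Q) = (-0.483)(120.88/16).

-3.65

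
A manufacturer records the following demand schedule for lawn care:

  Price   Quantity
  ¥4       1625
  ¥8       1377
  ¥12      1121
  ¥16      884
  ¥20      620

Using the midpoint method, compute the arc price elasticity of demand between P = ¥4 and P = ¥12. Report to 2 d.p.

At P = 4, Q = 1625; at P = 12, Q = 1121.
ΔQ = -504, ΔP = 8. Midpoints: P̄ = 8.00, Q̄ = 1373.0.
ε = (ΔQ/ΔP)(P̄/Q̄) = (-504/8)(8.00/1373.0).

-0.37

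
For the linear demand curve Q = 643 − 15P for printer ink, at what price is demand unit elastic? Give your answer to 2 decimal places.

21.43

For linear demand Q = a − bP, ε = −bP/(a − bP). |ε| = 1 when bP = a − bP, i.e. P = a/(2b).
P = 643/(2·15) = 643/30 = 21.4333.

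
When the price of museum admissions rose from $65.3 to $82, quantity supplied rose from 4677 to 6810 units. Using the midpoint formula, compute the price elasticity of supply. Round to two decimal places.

1.64

ΔQ = 6810 − 4677 = 2133; ΔP = 82 − 65.3 = 16.7.
Midpoints: P̄ = 73.65, Q̄ = 5743.5.
ε_s = (ΔQ/ΔP)(P̄/Q̄) = (2133/16.7)(73.65/5743.5).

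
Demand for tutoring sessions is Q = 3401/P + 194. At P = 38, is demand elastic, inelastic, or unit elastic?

Q = 283.500, dQ/dP = -2.355.
ε = (dQ/dP)(P/Q) ≈ -0.316.
|ε| = 0.32 < 1.

inelastic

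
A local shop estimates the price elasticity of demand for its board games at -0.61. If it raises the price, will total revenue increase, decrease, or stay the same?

|ε| = 0.61 < 1, so demand is inelastic. A price rise therefore raises total revenue.

increase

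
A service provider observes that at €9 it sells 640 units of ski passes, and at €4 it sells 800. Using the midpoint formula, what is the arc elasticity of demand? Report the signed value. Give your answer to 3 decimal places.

-0.289

ΔQ = 800 − 640 = 160; ΔP = 4 − 9 = -5.
Midpoints: P̄ = 6.50, Q̄ = 720.0.
ε = (ΔQ/ΔP)(P̄/Q̄) = (160/-5)(6.50/720.0).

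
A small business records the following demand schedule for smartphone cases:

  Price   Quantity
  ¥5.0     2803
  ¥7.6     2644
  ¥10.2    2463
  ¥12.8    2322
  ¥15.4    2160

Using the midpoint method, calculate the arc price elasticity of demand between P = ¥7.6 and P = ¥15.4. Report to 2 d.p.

At P = 7.6, Q = 2644; at P = 15.4, Q = 2160.
ΔQ = -484, ΔP = 7.8. Midpoints: P̄ = 11.50, Q̄ = 2402.0.
ε = (ΔQ/ΔP)(P̄/Q̄) = (-484/7.8)(11.50/2402.0).

-0.30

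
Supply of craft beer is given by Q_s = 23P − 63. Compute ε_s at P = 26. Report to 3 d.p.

1.118

At P = 26, Q_s = 535.
dQ_s/dP = 23.
ε_s = (dQ_s/dP)(P/Q_s) = (23)(26/535).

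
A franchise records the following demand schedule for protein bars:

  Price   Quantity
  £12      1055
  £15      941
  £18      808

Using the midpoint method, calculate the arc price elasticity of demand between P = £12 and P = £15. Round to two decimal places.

-0.51

At P = 12, Q = 1055; at P = 15, Q = 941.
ΔQ = -114, ΔP = 3. Midpoints: P̄ = 13.50, Q̄ = 998.0.
ε = (ΔQ/ΔP)(P̄/Q̄) = (-114/3)(13.50/998.0).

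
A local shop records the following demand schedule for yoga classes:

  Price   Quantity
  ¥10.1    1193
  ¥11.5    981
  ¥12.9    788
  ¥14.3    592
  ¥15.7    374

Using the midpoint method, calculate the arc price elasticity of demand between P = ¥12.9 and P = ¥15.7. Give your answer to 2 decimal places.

At P = 12.9, Q = 788; at P = 15.7, Q = 374.
ΔQ = -414, ΔP = 2.8. Midpoints: P̄ = 14.30, Q̄ = 581.0.
ε = (ΔQ/ΔP)(P̄/Q̄) = (-414/2.8)(14.30/581.0).

-3.64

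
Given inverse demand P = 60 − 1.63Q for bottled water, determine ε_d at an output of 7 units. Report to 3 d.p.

-4.259

At Q = 7, P = 60 − 1.63(7) = 48.59.
dP/dQ = −1.63, so dQ/dP = 1/(−1.63) = -0.613.
ε = (dQ/dP)(P/Q) = (-0.613)(48.59/7).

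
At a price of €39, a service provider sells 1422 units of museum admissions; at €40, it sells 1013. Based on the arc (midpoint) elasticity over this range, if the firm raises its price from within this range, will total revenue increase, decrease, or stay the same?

decrease

Arc ε = (-409/1)(39.50/1217.5) ≈ -13.269.
|ε| = 13.27 > 1, so demand is elastic. A price rise therefore reduces total revenue.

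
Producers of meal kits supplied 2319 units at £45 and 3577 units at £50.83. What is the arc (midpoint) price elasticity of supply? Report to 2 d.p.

ΔQ = 3577 − 2319 = 1258; ΔP = 50.83 − 45 = 5.83.
Midpoints: P̄ = 47.91, Q̄ = 2948.0.
ε_s = (ΔQ/ΔP)(P̄/Q̄) = (1258/5.83)(47.91/2948.0).

3.51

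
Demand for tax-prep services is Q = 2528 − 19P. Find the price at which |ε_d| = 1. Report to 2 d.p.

66.53

For linear demand Q = a − bP, ε = −bP/(a − bP). |ε| = 1 when bP = a − bP, i.e. P = a/(2b).
P = 2528/(2·19) = 2528/38 = 66.5263.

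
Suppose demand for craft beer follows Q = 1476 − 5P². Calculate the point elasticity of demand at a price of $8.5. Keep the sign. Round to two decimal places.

At P = 8.5, Q = 1114.750.
dQ/dP = −10P = -85.
ε = (dQ/dP)(P/Q) = (-85)(8.5/1114.750).
|ε| < 1, so demand is inelastic at this price.

-0.65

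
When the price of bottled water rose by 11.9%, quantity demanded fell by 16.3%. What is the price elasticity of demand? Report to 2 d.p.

ε = %ΔQ / %ΔP = (-16.3)/(11.9) = -1.370.

-1.37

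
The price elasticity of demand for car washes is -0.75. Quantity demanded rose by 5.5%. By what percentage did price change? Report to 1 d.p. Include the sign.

%ΔP ≈ %ΔQ / ε = (5.5%)/(-0.75) = -7.33%.

-7.3%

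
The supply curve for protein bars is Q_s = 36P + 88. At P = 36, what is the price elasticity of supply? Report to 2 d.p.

At P = 36, Q_s = 1384.
dQ_s/dP = 36.
ε_s = (dQ_s/dP)(P/Q_s) = (36)(36/1384).

0.94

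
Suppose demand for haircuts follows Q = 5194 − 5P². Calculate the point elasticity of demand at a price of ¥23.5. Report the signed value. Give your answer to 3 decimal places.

-2.270

At P = 23.5, Q = 2432.750.
dQ/dP = −10P = -235.
ε = (dQ/dP)(P/Q) = (-235)(23.5/2432.750).
|ε| > 1, so demand is elastic at this price.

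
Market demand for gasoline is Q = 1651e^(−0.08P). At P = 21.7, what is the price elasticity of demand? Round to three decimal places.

At P = 21.7, Q = 290.946.
dQ/dP = −0.08·1651e^(−0.08P) = −0.08Q = -23.276.
ε = (dQ/dP)(P/Q) = (-23.276)(21.7/290.946).
|ε| > 1, so demand is elastic at this price.

-1.736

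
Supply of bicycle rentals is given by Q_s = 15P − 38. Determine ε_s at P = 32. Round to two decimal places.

1.09

At P = 32, Q_s = 442.
dQ_s/dP = 15.
ε_s = (dQ_s/dP)(P/Q_s) = (15)(32/442).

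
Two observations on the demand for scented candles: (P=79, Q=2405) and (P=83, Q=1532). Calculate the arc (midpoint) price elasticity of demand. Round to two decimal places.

-8.98

ΔQ = 1532 − 2405 = -873; ΔP = 83 − 79 = 4.
Midpoints: P̄ = 81.00, Q̄ = 1968.5.
ε = (ΔQ/ΔP)(P̄/Q̄) = (-873/4)(81.00/1968.5).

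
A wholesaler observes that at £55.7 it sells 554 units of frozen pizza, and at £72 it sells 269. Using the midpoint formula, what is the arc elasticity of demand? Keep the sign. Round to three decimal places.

-2.713

ΔQ = 269 − 554 = -285; ΔP = 72 − 55.7 = 16.3.
Midpoints: P̄ = 63.85, Q̄ = 411.5.
ε = (ΔQ/ΔP)(P̄/Q̄) = (-285/16.3)(63.85/411.5).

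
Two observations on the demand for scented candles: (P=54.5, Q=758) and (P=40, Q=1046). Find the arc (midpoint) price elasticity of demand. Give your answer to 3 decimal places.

-1.040

ΔQ = 1046 − 758 = 288; ΔP = 40 − 54.5 = -14.5.
Midpoints: P̄ = 47.25, Q̄ = 902.0.
ε = (ΔQ/ΔP)(P̄/Q̄) = (288/-14.5)(47.25/902.0).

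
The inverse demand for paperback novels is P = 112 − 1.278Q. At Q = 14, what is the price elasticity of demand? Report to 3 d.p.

At Q = 14, P = 112 − 1.278(14) = 94.11.
dP/dQ = −1.278, so dQ/dP = 1/(−1.278) = -0.782.
ε = (dQ/dP)(P/Q) = (-0.782)(94.11/14).

-5.260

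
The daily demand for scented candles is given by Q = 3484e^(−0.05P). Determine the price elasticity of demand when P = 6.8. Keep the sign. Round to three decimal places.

-0.340

At P = 6.8, Q = 2479.808.
dQ/dP = −0.05·3484e^(−0.05P) = −0.05Q = -123.990.
ε = (dQ/dP)(P/Q) = (-123.990)(6.8/2479.808).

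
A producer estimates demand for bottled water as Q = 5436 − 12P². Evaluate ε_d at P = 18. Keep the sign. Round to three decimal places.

At P = 18, Q = 1548.
dQ/dP = −24P = -432.
ε = (dQ/dP)(P/Q) = (-432)(18/1548).

-5.023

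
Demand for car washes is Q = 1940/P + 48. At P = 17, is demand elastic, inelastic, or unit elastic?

inelastic

Q = 162.118, dQ/dP = -6.713.
ε = (dQ/dP)(P/Q) ≈ -0.704.
|ε| = 0.70 < 1.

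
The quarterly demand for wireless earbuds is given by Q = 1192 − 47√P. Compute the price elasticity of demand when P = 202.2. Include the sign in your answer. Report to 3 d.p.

At P = 202.2, Q = 523.674.
dQ/dP = −47/(2√P) = -1.653.
ε = (dQ/dP)(P/Q) = (-1.653)(202.2/523.674).
|ε| < 1, so demand is inelastic at this price.

-0.638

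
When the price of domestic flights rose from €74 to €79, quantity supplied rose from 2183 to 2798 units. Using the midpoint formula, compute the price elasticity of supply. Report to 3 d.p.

3.778

ΔQ = 2798 − 2183 = 615; ΔP = 79 − 74 = 5.
Midpoints: P̄ = 76.50, Q̄ = 2490.5.
ε_s = (ΔQ/ΔP)(P̄/Q̄) = (615/5)(76.50/2490.5).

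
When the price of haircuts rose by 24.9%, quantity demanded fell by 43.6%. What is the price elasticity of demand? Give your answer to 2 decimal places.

-1.75

ε = %ΔQ / %ΔP = (-43.6)/(24.9) = -1.751.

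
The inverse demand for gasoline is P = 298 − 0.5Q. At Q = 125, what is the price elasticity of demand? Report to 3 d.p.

At Q = 125, P = 298 − 0.5(125) = 235.50.
dP/dQ = −0.5, so dQ/dP = 1/(−0.5) = -2.000.
ε = (dQ/dP)(P/Q) = (-2.000)(235.50/125).

-3.768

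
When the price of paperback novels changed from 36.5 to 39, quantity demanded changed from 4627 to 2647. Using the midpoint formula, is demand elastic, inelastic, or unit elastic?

elastic

Arc ε ≈ -8.221.
|ε| = 8.22 > 1.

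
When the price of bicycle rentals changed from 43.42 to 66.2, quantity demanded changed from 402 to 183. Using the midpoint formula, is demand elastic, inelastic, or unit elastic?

elastic

Arc ε ≈ -1.801.
|ε| = 1.80 > 1.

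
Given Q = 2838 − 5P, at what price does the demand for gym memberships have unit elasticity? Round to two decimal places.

For linear demand Q = a − bP, ε = −bP/(a − bP). |ε| = 1 when bP = a − bP, i.e. P = a/(2b).
P = 2838/(2·5) = 2838/10 = 283.8000.

283.80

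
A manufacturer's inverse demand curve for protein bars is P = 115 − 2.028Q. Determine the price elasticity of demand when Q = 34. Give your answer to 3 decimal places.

-0.668

At Q = 34, P = 115 − 2.028(34) = 46.05.
dP/dQ = −2.028, so dQ/dP = 1/(−2.028) = -0.493.
ε = (dQ/dP)(P/Q) = (-0.493)(46.05/34).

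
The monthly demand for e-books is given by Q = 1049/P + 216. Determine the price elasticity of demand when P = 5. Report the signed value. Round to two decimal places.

-0.49

At P = 5, Q = 425.800.
dQ/dP = −1049/P² = -41.960.
ε = (dQ/dP)(P/Q) = (-41.960)(5/425.800).
|ε| < 1, so demand is inelastic at this price.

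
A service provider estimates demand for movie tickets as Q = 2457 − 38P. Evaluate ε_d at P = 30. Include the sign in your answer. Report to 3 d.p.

At P = 30, Q = 1317.
dQ/dP = −38.
ε = (dQ/dP)(P/Q) = (-38)(30/1317).
|ε| < 1, so demand is inelastic at this price.

-0.866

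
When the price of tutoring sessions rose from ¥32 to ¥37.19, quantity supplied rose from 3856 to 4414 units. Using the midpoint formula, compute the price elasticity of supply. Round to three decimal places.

ΔQ = 4414 − 3856 = 558; ΔP = 37.19 − 32 = 5.19.
Midpoints: P̄ = 34.59, Q̄ = 4135.0.
ε_s = (ΔQ/ΔP)(P̄/Q̄) = (558/5.19)(34.59/4135.0).

0.900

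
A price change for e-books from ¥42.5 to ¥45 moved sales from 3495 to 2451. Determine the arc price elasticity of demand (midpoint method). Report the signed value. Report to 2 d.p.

-6.15

ΔQ = 2451 − 3495 = -1044; ΔP = 45 − 42.5 = 2.5.
Midpoints: P̄ = 43.75, Q̄ = 2973.0.
ε = (ΔQ/ΔP)(P̄/Q̄) = (-1044/2.5)(43.75/2973.0).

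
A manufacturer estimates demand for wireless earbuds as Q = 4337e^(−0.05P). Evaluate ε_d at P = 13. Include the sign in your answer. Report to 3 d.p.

At P = 13, Q = 2264.113.
dQ/dP = −0.05·4337e^(−0.05P) = −0.05Q = -113.206.
ε = (dQ/dP)(P/Q) = (-113.206)(13/2264.113).
|ε| < 1, so demand is inelastic at this price.

-0.650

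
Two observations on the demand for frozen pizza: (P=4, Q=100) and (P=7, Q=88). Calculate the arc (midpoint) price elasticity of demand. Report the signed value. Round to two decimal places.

-0.23

ΔQ = 88 − 100 = -12; ΔP = 7 − 4 = 3.
Midpoints: P̄ = 5.50, Q̄ = 94.0.
ε = (ΔQ/ΔP)(P̄/Q̄) = (-12/3)(5.50/94.0).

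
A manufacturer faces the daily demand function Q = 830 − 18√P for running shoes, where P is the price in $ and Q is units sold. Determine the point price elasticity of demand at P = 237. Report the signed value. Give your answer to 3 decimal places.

-0.251

At P = 237, Q = 552.894.
dQ/dP = −18/(2√P) = -0.585.
ε = (dQ/dP)(P/Q) = (-0.585)(237/552.894).
|ε| < 1, so demand is inelastic at this price.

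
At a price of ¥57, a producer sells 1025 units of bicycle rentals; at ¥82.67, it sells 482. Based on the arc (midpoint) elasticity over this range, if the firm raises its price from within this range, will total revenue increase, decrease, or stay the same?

Arc ε = (-543/25.67)(69.84/753.5) ≈ -1.960.
|ε| = 1.96 > 1, so demand is elastic. A price rise therefore reduces total revenue.

decrease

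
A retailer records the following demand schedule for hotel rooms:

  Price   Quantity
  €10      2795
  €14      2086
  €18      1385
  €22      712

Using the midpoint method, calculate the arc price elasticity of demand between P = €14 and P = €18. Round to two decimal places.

-1.62

At P = 14, Q = 2086; at P = 18, Q = 1385.
ΔQ = -701, ΔP = 4. Midpoints: P̄ = 16.00, Q̄ = 1735.5.
ε = (ΔQ/ΔP)(P̄/Q̄) = (-701/4)(16.00/1735.5).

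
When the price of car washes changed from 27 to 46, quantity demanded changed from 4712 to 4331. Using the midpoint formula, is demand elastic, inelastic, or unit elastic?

inelastic

Arc ε ≈ -0.162.
|ε| = 0.16 < 1.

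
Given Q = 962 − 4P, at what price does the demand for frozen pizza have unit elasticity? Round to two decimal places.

120.25

For linear demand Q = a − bP, ε = −bP/(a − bP). |ε| = 1 when bP = a − bP, i.e. P = a/(2b).
P = 962/(2·4) = 962/8 = 120.2500.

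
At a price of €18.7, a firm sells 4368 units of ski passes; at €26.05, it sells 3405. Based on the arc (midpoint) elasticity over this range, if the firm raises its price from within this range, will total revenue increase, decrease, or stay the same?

increase

Arc ε = (-963/7.35)(22.38/3886.5) ≈ -0.754.
|ε| = 0.75 < 1, so demand is inelastic. A price rise therefore raises total revenue.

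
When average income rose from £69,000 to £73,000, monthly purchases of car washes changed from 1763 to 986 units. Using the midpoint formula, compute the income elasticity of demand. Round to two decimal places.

ΔQ = -777, ΔI = 4000. Midpoints: Ī = 71,000, Q̄ = 1374.5.
ε_I = (ΔQ/ΔI)(Ī/Q̄) = (-777/4000)(71000/1374.5).

-10.03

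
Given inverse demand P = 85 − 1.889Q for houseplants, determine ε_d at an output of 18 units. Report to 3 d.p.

At Q = 18, P = 85 − 1.889(18) = 51.00.
dP/dQ = −1.889, so dQ/dP = 1/(−1.889) = -0.529.
ε = (dQ/dP)(P/Q) = (-0.529)(51.00/18).

-1.500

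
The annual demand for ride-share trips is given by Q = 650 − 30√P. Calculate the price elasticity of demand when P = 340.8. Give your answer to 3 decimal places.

At P = 340.8, Q = 96.177.
dQ/dP = −30/(2√P) = -0.813.
ε = (dQ/dP)(P/Q) = (-0.813)(340.8/96.177).
|ε| > 1, so demand is elastic at this price.

-2.879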